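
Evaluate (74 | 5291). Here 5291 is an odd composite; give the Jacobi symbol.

0

Pull out 2: since 5291 ≡ 3 (mod 8), (2/5291) = -1.
Reciprocity: 37 ≡ 1 and 5291 ≡ 3 (mod 4), so (37/5291) = +(5291/37).
Reduce top mod 37: now compute (0/37).
Top reduces to 0: gcd > 1, so the symbol is 0.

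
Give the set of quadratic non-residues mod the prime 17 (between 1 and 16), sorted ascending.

3, 5, 6, 7, 10, 11, 12, 14

Square k = 1,…,8 (k and 17−k give the same square):
1²=1, 2²=4, 3²=9, 4²=16, 5²≡8, 6²≡2, 7²≡15, 8²≡13 (mod 17).
The residues are {1, 2, 4, 8, 9, 13, 15, 16}; the non-residues are the remaining 8 nonzero classes.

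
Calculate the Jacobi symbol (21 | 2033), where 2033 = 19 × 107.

1

Reciprocity: 21 ≡ 1 and 2033 ≡ 1 (mod 4), so (21/2033) = +(2033/21).
Reduce top mod 21: now compute (17/21).
Reciprocity: 17 ≡ 1 and 21 ≡ 1 (mod 4), so (17/21) = +(21/17).
Reduce top mod 17: now compute (4/17).
Pull out 2^2: since 17 ≡ 1 (mod 8), (2/17) = +1, so (2/17)^2 = +1.
Reached (1/17) = 1. Collecting the sign flips along the way, the symbol is +1.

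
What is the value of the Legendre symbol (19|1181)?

-1

Euler's criterion: (19/1181) ≡ 19^590 (mod 1181).
19^2 ≡ 361 (mod 1181)
19^4 ≡ 411 (mod 1181)
19^8 ≡ 38 (mod 1181)
19^16 ≡ 263 (mod 1181)
19^32 ≡ 671 (mod 1181)
19^64 ≡ 280 (mod 1181)
19^128 ≡ 454 (mod 1181)
19^256 ≡ 622 (mod 1181)
19^512 ≡ 697 (mod 1181)
19^590 = 19^(512+64+8+4+2) ≡ 1180 (mod 1181).
Result is 1180 ≡ −1, so (19/1181) = −1.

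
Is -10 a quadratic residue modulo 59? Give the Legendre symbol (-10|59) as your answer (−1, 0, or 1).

1

First reduce: -10 ≡ 49 (mod 59).
Reciprocity: 49 ≡ 1 and 59 ≡ 3 (mod 4), so (49/59) = +(59/49).
Reduce top mod 49: now compute (10/49).
Pull out 2: since 49 ≡ 1 (mod 8), (2/49) = +1.
Reciprocity: 5 ≡ 1 and 49 ≡ 1 (mod 4), so (5/49) = +(49/5).
Reduce top mod 5: now compute (4/5).
Pull out 2^2: since 5 ≡ 5 (mod 8), (2/5) = -1, so (2/5)^2 = +1.
Reached (1/5) = 1. Collecting the sign flips along the way, the symbol is +1.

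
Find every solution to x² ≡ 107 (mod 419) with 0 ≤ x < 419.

208, 211

Since 419 ≡ 3 (mod 4), a square root of 107 is 107^((419+1)/4) = 107^105 mod 419.
Repeated squaring: 107^2≡136, 107^4≡60, 107^8≡248, 107^16≡330, 107^32≡379, 107^64≡343 (mod 419).
107^105 = 107^(64+32+8+1) ≡ 208 (mod 419).
Check: 208² = 43264 ≡ 107 (mod 419). The two roots are 208 and 211.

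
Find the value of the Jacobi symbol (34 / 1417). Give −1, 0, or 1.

Pull out 2: since 1417 ≡ 1 (mod 8), (2/1417) = +1.
Reciprocity: 17 ≡ 1 and 1417 ≡ 1 (mod 4), so (17/1417) = +(1417/17).
Reduce top mod 17: now compute (6/17).
Pull out 2: since 17 ≡ 1 (mod 8), (2/17) = +1.
Reciprocity: 3 ≡ 3 and 17 ≡ 1 (mod 4), so (3/17) = +(17/3).
Reduce top mod 3: now compute (2/3).
Pull out 2: since 3 ≡ 3 (mod 8), (2/3) = -1.
Reached (1/3) = 1. Collecting the sign flips along the way, the symbol is -1.

-1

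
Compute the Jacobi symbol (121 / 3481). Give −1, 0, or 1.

Reciprocity: 121 ≡ 1 and 3481 ≡ 1 (mod 4), so (121/3481) = +(3481/121).
Reduce top mod 121: now compute (93/121).
Reciprocity: 93 ≡ 1 and 121 ≡ 1 (mod 4), so (93/121) = +(121/93).
Reduce top mod 93: now compute (28/93).
Pull out 2^2: since 93 ≡ 5 (mod 8), (2/93) = -1, so (2/93)^2 = +1.
Reciprocity: 7 ≡ 3 and 93 ≡ 1 (mod 4), so (7/93) = +(93/7).
Reduce top mod 7: now compute (2/7).
Pull out 2: since 7 ≡ 7 (mod 8), (2/7) = +1.
Reached (1/7) = 1. Collecting the sign flips along the way, the symbol is +1.

1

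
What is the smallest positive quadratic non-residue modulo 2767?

3

(2/2767) = +1, so 2 is a residue.
(3/2767) = −1, so 3 is the smallest positive non-residue mod 2767.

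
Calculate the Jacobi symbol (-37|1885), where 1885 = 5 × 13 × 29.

-1

First reduce: -37 ≡ 1848 (mod 1885).
Pull out 2^3: since 1885 ≡ 5 (mod 8), (2/1885) = -1, so (2/1885)^3 = -1.
Reciprocity: 231 ≡ 3 and 1885 ≡ 1 (mod 4), so (231/1885) = +(1885/231).
Reduce top mod 231: now compute (37/231).
Reciprocity: 37 ≡ 1 and 231 ≡ 3 (mod 4), so (37/231) = +(231/37).
Reduce top mod 37: now compute (9/37).
Reciprocity: 9 ≡ 1 and 37 ≡ 1 (mod 4), so (9/37) = +(37/9).
Reduce top mod 9: now compute (1/9).
Reached (1/9) = 1. Collecting the sign flips along the way, the symbol is -1.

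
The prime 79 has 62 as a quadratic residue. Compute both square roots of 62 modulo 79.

33, 46

Since 79 ≡ 3 (mod 4), a square root of 62 is 62^((79+1)/4) = 62^20 mod 79.
Repeated squaring: 62^2≡52, 62^4≡18, 62^8≡8, 62^16≡64 (mod 79).
62^20 = 62^(16+4) ≡ 46 (mod 79).
Check: 46² = 2116 ≡ 62 (mod 79). The two roots are 33 and 46.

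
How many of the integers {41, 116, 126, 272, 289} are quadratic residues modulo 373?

(41/373) = +1 → QR.
(116/373) = +1 → QR.
(126/373) = -1 → non-residue.
(272/373) = +1 → QR.
(289/373) = +1 → QR.
Total quadratic residues among the 5: 4.

4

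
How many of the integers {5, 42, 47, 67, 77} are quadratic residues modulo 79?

(5/79) = +1 → QR.
(42/79) = +1 → QR.
(47/79) = -1 → non-residue.
(67/79) = +1 → QR.
(77/79) = -1 → non-residue.
Total quadratic residues among the 5: 3.

3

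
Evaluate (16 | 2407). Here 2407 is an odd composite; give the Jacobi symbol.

1

Pull out 2^4: since 2407 ≡ 7 (mod 8), (2/2407) = +1, so (2/2407)^4 = +1.
Reached (1/2407) = 1. Collecting the sign flips along the way, the symbol is +1.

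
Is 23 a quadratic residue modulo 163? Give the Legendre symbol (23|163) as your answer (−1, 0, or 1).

-1

Reciprocity: 23 ≡ 3 and 163 ≡ 3 (mod 4), so (23/163) = −(163/23).
Reduce top mod 23: now compute (2/23).
Pull out 2: since 23 ≡ 7 (mod 8), (2/23) = +1.
Reached (1/23) = 1. Collecting the sign flips along the way, the symbol is -1.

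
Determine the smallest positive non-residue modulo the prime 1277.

(2/1277) = −1, so 2 is the smallest positive non-residue mod 1277.

2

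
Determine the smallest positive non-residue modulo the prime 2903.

(2/2903) = +1, so 2 is a residue.
(3/2903) = +1, so 3 is a residue.
(4/2903) = +1, so 4 is a residue.
(5/2903) = −1, so 5 is the smallest positive non-residue mod 2903.

5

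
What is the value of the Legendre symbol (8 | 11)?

-1

Euler's criterion: (8/11) ≡ 8^5 (mod 11).
8^2 ≡ 9 (mod 11)
8^4 ≡ 4 (mod 11)
8^5 = 8^(4+1) ≡ 10 (mod 11).
Result is 10 ≡ −1, so (8/11) = −1.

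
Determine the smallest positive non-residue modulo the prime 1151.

(2/1151) = +1, so 2 is a residue.
(3/1151) = +1, so 3 is a residue.
(4/1151) = +1, so 4 is a residue.
(5/1151) = +1, so 5 is a residue.
(6/1151) = +1, so 6 is a residue.
(7/1151) = +1, so 7 is a residue.
(8/1151) = +1, so 8 is a residue.
(9/1151) = +1, so 9 is a residue.
(10/1151) = +1, so 10 is a residue.
(11/1151) = +1, so 11 is a residue.
(12/1151) = +1, so 12 is a residue.
(13/1151) = −1, so 13 is the smallest positive non-residue mod 1151.

13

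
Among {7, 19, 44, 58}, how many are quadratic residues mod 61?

(7/61) = -1 → non-residue.
(19/61) = +1 → QR.
(44/61) = -1 → non-residue.
(58/61) = +1 → QR.
Total quadratic residues among the 4: 2.

2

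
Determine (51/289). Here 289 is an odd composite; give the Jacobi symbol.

Reciprocity: 51 ≡ 3 and 289 ≡ 1 (mod 4), so (51/289) = +(289/51).
Reduce top mod 51: now compute (34/51).
Pull out 2: since 51 ≡ 3 (mod 8), (2/51) = -1.
Reciprocity: 17 ≡ 1 and 51 ≡ 3 (mod 4), so (17/51) = +(51/17).
Reduce top mod 17: now compute (0/17).
Top reduces to 0: gcd > 1, so the symbol is 0.

0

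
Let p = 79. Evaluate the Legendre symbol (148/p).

-1

First reduce: 148 ≡ 69 (mod 79).
Reciprocity: 69 ≡ 1 and 79 ≡ 3 (mod 4), so (69/79) = +(79/69).
Reduce top mod 69: now compute (10/69).
Pull out 2: since 69 ≡ 5 (mod 8), (2/69) = -1.
Reciprocity: 5 ≡ 1 and 69 ≡ 1 (mod 4), so (5/69) = +(69/5).
Reduce top mod 5: now compute (4/5).
Pull out 2^2: since 5 ≡ 5 (mod 8), (2/5) = -1, so (2/5)^2 = +1.
Reached (1/5) = 1. Collecting the sign flips along the way, the symbol is -1.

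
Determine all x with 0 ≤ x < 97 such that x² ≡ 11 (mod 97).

97 ≡ 1 (mod 4), so we find a root by search.
Trying successive values, 37² = 1369 ≡ 11 (mod 97). The other root is 97 − 37 = 60.

37, 60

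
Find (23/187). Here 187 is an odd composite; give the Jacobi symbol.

-1

Reciprocity: 23 ≡ 3 and 187 ≡ 3 (mod 4), so (23/187) = −(187/23).
Reduce top mod 23: now compute (3/23).
Reciprocity: 3 ≡ 3 and 23 ≡ 3 (mod 4), so (3/23) = −(23/3).
Reduce top mod 3: now compute (2/3).
Pull out 2: since 3 ≡ 3 (mod 8), (2/3) = -1.
Reached (1/3) = 1. Collecting the sign flips along the way, the symbol is -1.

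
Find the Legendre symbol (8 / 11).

-1

Pull out 2^3: since 11 ≡ 3 (mod 8), (2/11) = -1, so (2/11)^3 = -1.
Reached (1/11) = 1. Collecting the sign flips along the way, the symbol is -1.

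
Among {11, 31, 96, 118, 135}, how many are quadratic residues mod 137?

(11/137) = +1 → QR.
(31/137) = -1 → non-residue.
(96/137) = -1 → non-residue.
(118/137) = +1 → QR.
(135/137) = +1 → QR.
Total quadratic residues among the 5: 3.

3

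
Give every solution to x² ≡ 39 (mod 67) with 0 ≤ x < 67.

21, 46

Since 67 ≡ 3 (mod 4), a square root of 39 is 39^((67+1)/4) = 39^17 mod 67.
Repeated squaring: 39^2≡47, 39^4≡65, 39^8≡4, 39^16≡16 (mod 67).
39^17 = 39^(16+1) ≡ 21 (mod 67).
Check: 21² = 441 ≡ 39 (mod 67). The two roots are 21 and 46.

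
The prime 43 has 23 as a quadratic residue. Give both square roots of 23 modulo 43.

18, 25

Since 43 ≡ 3 (mod 4), a square root of 23 is 23^((43+1)/4) = 23^11 mod 43.
Repeated squaring: 23^2≡13, 23^4≡40, 23^8≡9 (mod 43).
23^11 = 23^(8+2+1) ≡ 25 (mod 43).
Check: 25² = 625 ≡ 23 (mod 43). The two roots are 18 and 25.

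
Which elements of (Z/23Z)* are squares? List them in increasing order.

1 2 3 4 6 8 9 12 13 16 18

Square k = 1,…,11 (k and 23−k give the same square):
1²=1, 2²=4, 3²=9, 4²=16, 5²≡2, 6²≡13, 7²≡3, 8²≡18, 9²≡12, 10²≡8, 11²≡6 (mod 23).
So the quadratic residues mod 23 are {1, 2, 3, 4, 6, 8, 9, 12, 13, 16, 18}.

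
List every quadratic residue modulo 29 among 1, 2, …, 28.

1,4,5,6,7,9,13,16,20,22,23,24,25,28

Square k = 1,…,14 (k and 29−k give the same square):
1²=1, 2²=4, 3²=9, 4²=16, 5²=25, 6²≡7, 7²≡20, 8²≡6, 9²≡23, 10²≡13, 11²≡5, 12²≡28, 13²≡24, 14²≡22 (mod 29).
So the quadratic residues mod 29 are {1, 4, 5, 6, 7, 9, 13, 16, 20, 22, 23, 24, 25, 28}.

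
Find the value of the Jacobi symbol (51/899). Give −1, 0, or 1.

Reciprocity: 51 ≡ 3 and 899 ≡ 3 (mod 4), so (51/899) = −(899/51).
Reduce top mod 51: now compute (32/51).
Pull out 2^5: since 51 ≡ 3 (mod 8), (2/51) = -1, so (2/51)^5 = -1.
Reached (1/51) = 1. Collecting the sign flips along the way, the symbol is +1.

1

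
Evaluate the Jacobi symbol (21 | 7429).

1

Reciprocity: 21 ≡ 1 and 7429 ≡ 1 (mod 4), so (21/7429) = +(7429/21).
Reduce top mod 21: now compute (16/21).
Pull out 2^4: since 21 ≡ 5 (mod 8), (2/21) = -1, so (2/21)^4 = +1.
Reached (1/21) = 1. Collecting the sign flips along the way, the symbol is +1.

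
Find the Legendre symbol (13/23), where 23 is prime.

Euler's criterion: (13/23) ≡ 13^11 (mod 23).
13^2 ≡ 8 (mod 23)
13^4 ≡ 18 (mod 23)
13^8 ≡ 2 (mod 23)
13^11 = 13^(8+2+1) ≡ 1 (mod 23).
Result is 1, so (13/23) = 1.

1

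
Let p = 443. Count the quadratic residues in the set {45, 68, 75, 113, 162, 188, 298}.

(45/443) = -1 → non-residue.
(68/443) = +1 → QR.
(75/443) = +1 → QR.
(113/443) = +1 → QR.
(162/443) = -1 → non-residue.
(188/443) = +1 → QR.
(298/443) = -1 → non-residue.
Total quadratic residues among the 7: 4.

4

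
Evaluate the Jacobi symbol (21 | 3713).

1

Reciprocity: 21 ≡ 1 and 3713 ≡ 1 (mod 4), so (21/3713) = +(3713/21).
Reduce top mod 21: now compute (17/21).
Reciprocity: 17 ≡ 1 and 21 ≡ 1 (mod 4), so (17/21) = +(21/17).
Reduce top mod 17: now compute (4/17).
Pull out 2^2: since 17 ≡ 1 (mod 8), (2/17) = +1, so (2/17)^2 = +1.
Reached (1/17) = 1. Collecting the sign flips along the way, the symbol is +1.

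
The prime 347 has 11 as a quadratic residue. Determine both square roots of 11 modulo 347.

Since 347 ≡ 3 (mod 4), a square root of 11 is 11^((347+1)/4) = 11^87 mod 347.
Repeated squaring: 11^2≡121, 11^4≡67, 11^8≡325, 11^16≡137, 11^32≡31, 11^64≡267 (mod 347).
11^87 = 11^(64+16+4+2+1) ≡ 59 (mod 347).
Check: 59² = 3481 ≡ 11 (mod 347). The two roots are 59 and 288.

59, 288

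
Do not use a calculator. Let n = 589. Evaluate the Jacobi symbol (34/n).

Pull out 2: since 589 ≡ 5 (mod 8), (2/589) = -1.
Reciprocity: 17 ≡ 1 and 589 ≡ 1 (mod 4), so (17/589) = +(589/17).
Reduce top mod 17: now compute (11/17).
Reciprocity: 11 ≡ 3 and 17 ≡ 1 (mod 4), so (11/17) = +(17/11).
Reduce top mod 11: now compute (6/11).
Pull out 2: since 11 ≡ 3 (mod 8), (2/11) = -1.
Reciprocity: 3 ≡ 3 and 11 ≡ 3 (mod 4), so (3/11) = −(11/3).
Reduce top mod 3: now compute (2/3).
Pull out 2: since 3 ≡ 3 (mod 8), (2/3) = -1.
Reached (1/3) = 1. Collecting the sign flips along the way, the symbol is +1.

1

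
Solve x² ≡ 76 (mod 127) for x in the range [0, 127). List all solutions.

40, 87

Since 127 ≡ 3 (mod 4), a square root of 76 is 76^((127+1)/4) = 76^32 mod 127.
Repeated squaring: 76^2≡61, 76^4≡38, 76^8≡47, 76^16≡50, 76^32≡87 (mod 127).
76^32 = 76^(32) ≡ 87 (mod 127).
Check: 87² = 7569 ≡ 76 (mod 127). The two roots are 40 and 87.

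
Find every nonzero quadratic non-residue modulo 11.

2,6,7,8,10

Square k = 1,…,5 (k and 11−k give the same square):
1²=1, 2²=4, 3²=9, 4²≡5, 5²≡3 (mod 11).
The residues are {1, 3, 4, 5, 9}; the non-residues are the remaining 5 nonzero classes.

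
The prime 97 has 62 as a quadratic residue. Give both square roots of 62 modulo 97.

97 ≡ 1 (mod 4), so we find a root by search.
Trying successive values, 16² = 256 ≡ 62 (mod 97). The other root is 97 − 16 = 81.

16, 81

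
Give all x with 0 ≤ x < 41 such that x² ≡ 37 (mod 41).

18, 23

41 ≡ 1 (mod 4), so we find a root by search.
Trying successive values, 18² = 324 ≡ 37 (mod 41). The other root is 41 − 18 = 23.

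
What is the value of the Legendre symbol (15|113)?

Reciprocity: 15 ≡ 3 and 113 ≡ 1 (mod 4), so (15/113) = +(113/15).
Reduce top mod 15: now compute (8/15).
Pull out 2^3: since 15 ≡ 7 (mod 8), (2/15) = +1, so (2/15)^3 = +1.
Reached (1/15) = 1. Collecting the sign flips along the way, the symbol is +1.

1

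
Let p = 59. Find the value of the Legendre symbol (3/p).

Reciprocity: 3 ≡ 3 and 59 ≡ 3 (mod 4), so (3/59) = −(59/3).
Reduce top mod 3: now compute (2/3).
Pull out 2: since 3 ≡ 3 (mod 8), (2/3) = -1.
Reached (1/3) = 1. Collecting the sign flips along the way, the symbol is +1.

1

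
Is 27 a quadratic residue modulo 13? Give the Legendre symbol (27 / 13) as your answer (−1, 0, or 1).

Euler's criterion: (27/13) ≡ 1^6 (mod 13).
1^2 ≡ 1 (mod 13)
1^4 ≡ 1 (mod 13)
1^6 = 1^(4+2) ≡ 1 (mod 13).
Result is 1, so (27/13) = 1.

1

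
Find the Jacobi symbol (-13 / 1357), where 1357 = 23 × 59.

-1

First reduce: -13 ≡ 1344 (mod 1357).
Pull out 2^6: since 1357 ≡ 5 (mod 8), (2/1357) = -1, so (2/1357)^6 = +1.
Reciprocity: 21 ≡ 1 and 1357 ≡ 1 (mod 4), so (21/1357) = +(1357/21).
Reduce top mod 21: now compute (13/21).
Reciprocity: 13 ≡ 1 and 21 ≡ 1 (mod 4), so (13/21) = +(21/13).
Reduce top mod 13: now compute (8/13).
Pull out 2^3: since 13 ≡ 5 (mod 8), (2/13) = -1, so (2/13)^3 = -1.
Reached (1/13) = 1. Collecting the sign flips along the way, the symbol is -1.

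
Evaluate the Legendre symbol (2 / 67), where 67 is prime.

Pull out 2: since 67 ≡ 3 (mod 8), (2/67) = -1.
Reached (1/67) = 1. Collecting the sign flips along the way, the symbol is -1.

-1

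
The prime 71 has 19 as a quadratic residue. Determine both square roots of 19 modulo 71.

27, 44

Since 71 ≡ 3 (mod 4), a square root of 19 is 19^((71+1)/4) = 19^18 mod 71.
Repeated squaring: 19^2≡6, 19^4≡36, 19^8≡18, 19^16≡40 (mod 71).
19^18 = 19^(16+2) ≡ 27 (mod 71).
Check: 27² = 729 ≡ 19 (mod 71). The two roots are 27 and 44.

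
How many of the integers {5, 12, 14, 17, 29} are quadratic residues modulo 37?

1

(5/37) = -1 → non-residue.
(12/37) = +1 → QR.
(14/37) = -1 → non-residue.
(17/37) = -1 → non-residue.
(29/37) = -1 → non-residue.
Total quadratic residues among the 5: 1.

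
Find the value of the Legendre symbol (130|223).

Pull out 2: since 223 ≡ 7 (mod 8), (2/223) = +1.
Reciprocity: 65 ≡ 1 and 223 ≡ 3 (mod 4), so (65/223) = +(223/65).
Reduce top mod 65: now compute (28/65).
Pull out 2^2: since 65 ≡ 1 (mod 8), (2/65) = +1, so (2/65)^2 = +1.
Reciprocity: 7 ≡ 3 and 65 ≡ 1 (mod 4), so (7/65) = +(65/7).
Reduce top mod 7: now compute (2/7).
Pull out 2: since 7 ≡ 7 (mod 8), (2/7) = +1.
Reached (1/7) = 1. Collecting the sign flips along the way, the symbol is +1.

1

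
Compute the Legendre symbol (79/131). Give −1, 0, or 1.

Euler's criterion: (79/131) ≡ 79^65 (mod 131).
79^2 ≡ 84 (mod 131)
79^4 ≡ 113 (mod 131)
79^8 ≡ 62 (mod 131)
79^16 ≡ 45 (mod 131)
79^32 ≡ 60 (mod 131)
79^64 ≡ 63 (mod 131)
79^65 = 79^(64+1) ≡ 130 (mod 131).
Result is 130 ≡ −1, so (79/131) = −1.

-1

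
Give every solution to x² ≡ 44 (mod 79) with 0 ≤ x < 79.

Since 79 ≡ 3 (mod 4), a square root of 44 is 44^((79+1)/4) = 44^20 mod 79.
Repeated squaring: 44^2≡40, 44^4≡20, 44^8≡5, 44^16≡25 (mod 79).
44^20 = 44^(16+4) ≡ 26 (mod 79).
Check: 26² = 676 ≡ 44 (mod 79). The two roots are 26 and 53.

26, 53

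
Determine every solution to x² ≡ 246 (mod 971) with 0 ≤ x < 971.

392, 579

Since 971 ≡ 3 (mod 4), a square root of 246 is 246^((971+1)/4) = 246^243 mod 971.
Repeated squaring: 246^2≡314, 246^4≡525, 246^8≡832, 246^16≡872, 246^32≡91, 246^64≡513, 246^128≡28 (mod 971).
246^243 = 246^(128+64+32+16+2+1) ≡ 579 (mod 971).
Check: 579² = 335241 ≡ 246 (mod 971). The two roots are 392 and 579.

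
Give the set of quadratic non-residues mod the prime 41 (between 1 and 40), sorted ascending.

3,6,7,11,12,13,14,15,17,19,22,24,26,27,28,29,30,34,35,38

Square k = 1,…,20 (k and 41−k give the same square):
1²=1, 2²=4, 3²=9, 4²=16, 5²=25, 6²=36, 7²≡8, 8²≡23, 9²≡40, 10²≡18, 11²≡39, 12²≡21, 13²≡5, 14²≡32, 15²≡20, 16²≡10, 17²≡2, 18²≡37, 19²≡33, 20²≡31 (mod 41).
The residues are {1, 2, 4, 5, 8, 9, 10, 16, 18, 20, 21, 23, 25, 31, 32, 33, 36, 37, 39, 40}; the non-residues are the remaining 20 nonzero classes.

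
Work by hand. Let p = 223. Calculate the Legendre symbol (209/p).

Reciprocity: 209 ≡ 1 and 223 ≡ 3 (mod 4), so (209/223) = +(223/209).
Reduce top mod 209: now compute (14/209).
Pull out 2: since 209 ≡ 1 (mod 8), (2/209) = +1.
Reciprocity: 7 ≡ 3 and 209 ≡ 1 (mod 4), so (7/209) = +(209/7).
Reduce top mod 7: now compute (6/7).
Pull out 2: since 7 ≡ 7 (mod 8), (2/7) = +1.
Reciprocity: 3 ≡ 3 and 7 ≡ 3 (mod 4), so (3/7) = −(7/3).
Reduce top mod 3: now compute (1/3).
Reached (1/3) = 1. Collecting the sign flips along the way, the symbol is -1.

-1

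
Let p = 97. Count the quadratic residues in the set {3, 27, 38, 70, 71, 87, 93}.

4

(3/97) = +1 → QR.
(27/97) = +1 → QR.
(38/97) = -1 → non-residue.
(70/97) = +1 → QR.
(71/97) = -1 → non-residue.
(87/97) = -1 → non-residue.
(93/97) = +1 → QR.
Total quadratic residues among the 7: 4.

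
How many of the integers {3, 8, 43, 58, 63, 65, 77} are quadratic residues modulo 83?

4

(3/83) = +1 → QR.
(8/83) = -1 → non-residue.
(43/83) = -1 → non-residue.
(58/83) = -1 → non-residue.
(63/83) = +1 → QR.
(65/83) = +1 → QR.
(77/83) = +1 → QR.
Total quadratic residues among the 7: 4.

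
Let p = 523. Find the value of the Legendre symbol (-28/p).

-1

First reduce: -28 ≡ 495 (mod 523).
Reciprocity: 495 ≡ 3 and 523 ≡ 3 (mod 4), so (495/523) = −(523/495).
Reduce top mod 495: now compute (28/495).
Pull out 2^2: since 495 ≡ 7 (mod 8), (2/495) = +1, so (2/495)^2 = +1.
Reciprocity: 7 ≡ 3 and 495 ≡ 3 (mod 4), so (7/495) = −(495/7).
Reduce top mod 7: now compute (5/7).
Reciprocity: 5 ≡ 1 and 7 ≡ 3 (mod 4), so (5/7) = +(7/5).
Reduce top mod 5: now compute (2/5).
Pull out 2: since 5 ≡ 5 (mod 8), (2/5) = -1.
Reached (1/5) = 1. Collecting the sign flips along the way, the symbol is -1.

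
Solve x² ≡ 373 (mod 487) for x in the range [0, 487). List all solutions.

Since 487 ≡ 3 (mod 4), a square root of 373 is 373^((487+1)/4) = 373^122 mod 487.
Repeated squaring: 373^2≡334, 373^4≡33, 373^8≡115, 373^16≡76, 373^32≡419, 373^64≡241 (mod 487).
373^122 = 373^(64+32+16+8+2) ≡ 304 (mod 487).
Check: 304² = 92416 ≡ 373 (mod 487). The two roots are 183 and 304.

183, 304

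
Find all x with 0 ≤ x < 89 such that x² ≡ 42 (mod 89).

89 ≡ 1 (mod 4), so we find a root by search.
Trying successive values, 24² = 576 ≡ 42 (mod 89). The other root is 89 − 24 = 65.

24, 65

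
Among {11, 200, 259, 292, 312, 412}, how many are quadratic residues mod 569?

1

(11/569) = -1 → non-residue.
(200/569) = +1 → QR.
(259/569) = -1 → non-residue.
(292/569) = -1 → non-residue.
(312/569) = -1 → non-residue.
(412/569) = -1 → non-residue.
Total quadratic residues among the 6: 1.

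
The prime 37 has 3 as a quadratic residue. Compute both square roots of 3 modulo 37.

37 ≡ 1 (mod 4), so we find a root by search.
Trying successive values, 15² = 225 ≡ 3 (mod 37). The other root is 37 − 15 = 22.

15, 22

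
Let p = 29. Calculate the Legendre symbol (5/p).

1

Euler's criterion: (5/29) ≡ 5^14 (mod 29).
5^2 ≡ 25 (mod 29)
5^4 ≡ 16 (mod 29)
5^8 ≡ 24 (mod 29)
5^14 = 5^(8+4+2) ≡ 1 (mod 29).
Result is 1, so (5/29) = 1.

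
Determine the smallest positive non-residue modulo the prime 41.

(2/41) = +1, so 2 is a residue.
(3/41) = −1, so 3 is the smallest positive non-residue mod 41.

3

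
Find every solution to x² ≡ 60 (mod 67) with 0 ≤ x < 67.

23, 44

Since 67 ≡ 3 (mod 4), a square root of 60 is 60^((67+1)/4) = 60^17 mod 67.
Repeated squaring: 60^2≡49, 60^4≡56, 60^8≡54, 60^16≡35 (mod 67).
60^17 = 60^(16+1) ≡ 23 (mod 67).
Check: 23² = 529 ≡ 60 (mod 67). The two roots are 23 and 44.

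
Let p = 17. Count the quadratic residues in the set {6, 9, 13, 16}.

3

(6/17) = -1 → non-residue.
(9/17) = +1 → QR.
(13/17) = +1 → QR.
(16/17) = +1 → QR.
Total quadratic residues among the 4: 3.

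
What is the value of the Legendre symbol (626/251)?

1

First reduce: 626 ≡ 124 (mod 251).
Pull out 2^2: since 251 ≡ 3 (mod 8), (2/251) = -1, so (2/251)^2 = +1.
Reciprocity: 31 ≡ 3 and 251 ≡ 3 (mod 4), so (31/251) = −(251/31).
Reduce top mod 31: now compute (3/31).
Reciprocity: 3 ≡ 3 and 31 ≡ 3 (mod 4), so (3/31) = −(31/3).
Reduce top mod 3: now compute (1/3).
Reached (1/3) = 1. Collecting the sign flips along the way, the symbol is +1.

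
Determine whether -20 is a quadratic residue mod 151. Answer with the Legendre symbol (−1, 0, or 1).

-1

First reduce: -20 ≡ 131 (mod 151).
Reciprocity: 131 ≡ 3 and 151 ≡ 3 (mod 4), so (131/151) = −(151/131).
Reduce top mod 131: now compute (20/131).
Pull out 2^2: since 131 ≡ 3 (mod 8), (2/131) = -1, so (2/131)^2 = +1.
Reciprocity: 5 ≡ 1 and 131 ≡ 3 (mod 4), so (5/131) = +(131/5).
Reduce top mod 5: now compute (1/5).
Reached (1/5) = 1. Collecting the sign flips along the way, the symbol is -1.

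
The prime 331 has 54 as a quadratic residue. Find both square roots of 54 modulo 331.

58, 273

Since 331 ≡ 3 (mod 4), a square root of 54 is 54^((331+1)/4) = 54^83 mod 331.
Repeated squaring: 54^2≡268, 54^4≡328, 54^8≡9, 54^16≡81, 54^32≡272, 54^64≡171 (mod 331).
54^83 = 54^(64+16+2+1) ≡ 58 (mod 331).
Check: 58² = 3364 ≡ 54 (mod 331). The two roots are 58 and 273.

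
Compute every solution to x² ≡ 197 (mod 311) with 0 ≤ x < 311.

Since 311 ≡ 3 (mod 4), a square root of 197 is 197^((311+1)/4) = 197^78 mod 311.
Repeated squaring: 197^2≡245, 197^4≡2, 197^8≡4, 197^16≡16, 197^32≡256, 197^64≡226 (mod 311).
197^78 = 197^(64+8+4+2) ≡ 96 (mod 311).
Check: 96² = 9216 ≡ 197 (mod 311). The two roots are 96 and 215.

96, 215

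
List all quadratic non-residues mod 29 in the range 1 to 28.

Square k = 1,…,14 (k and 29−k give the same square):
1²=1, 2²=4, 3²=9, 4²=16, 5²=25, 6²≡7, 7²≡20, 8²≡6, 9²≡23, 10²≡13, 11²≡5, 12²≡28, 13²≡24, 14²≡22 (mod 29).
The residues are {1, 4, 5, 6, 7, 9, 13, 16, 20, 22, 23, 24, 25, 28}; the non-residues are the remaining 14 nonzero classes.

2, 3, 8, 10, 11, 12, 14, 15, 17, 18, 19, 21, 26, 27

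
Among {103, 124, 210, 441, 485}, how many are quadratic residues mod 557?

1

(103/557) = -1 → non-residue.
(124/557) = -1 → non-residue.
(210/557) = -1 → non-residue.
(441/557) = +1 → QR.
(485/557) = -1 → non-residue.
Total quadratic residues among the 5: 1.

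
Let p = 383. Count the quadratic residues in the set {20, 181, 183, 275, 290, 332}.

(20/383) = -1 → non-residue.
(181/383) = -1 → non-residue.
(183/383) = -1 → non-residue.
(275/383) = -1 → non-residue.
(290/383) = -1 → non-residue.
(332/383) = -1 → non-residue.
Total quadratic residues among the 6: 0.

0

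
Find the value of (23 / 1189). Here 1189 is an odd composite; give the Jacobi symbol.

Reciprocity: 23 ≡ 3 and 1189 ≡ 1 (mod 4), so (23/1189) = +(1189/23).
Reduce top mod 23: now compute (16/23).
Pull out 2^4: since 23 ≡ 7 (mod 8), (2/23) = +1, so (2/23)^4 = +1.
Reached (1/23) = 1. Collecting the sign flips along the way, the symbol is +1.

1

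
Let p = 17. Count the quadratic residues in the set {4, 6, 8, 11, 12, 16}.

(4/17) = +1 → QR.
(6/17) = -1 → non-residue.
(8/17) = +1 → QR.
(11/17) = -1 → non-residue.
(12/17) = -1 → non-residue.
(16/17) = +1 → QR.
Total quadratic residues among the 6: 3.

3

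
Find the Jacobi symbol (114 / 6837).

0

Pull out 2: since 6837 ≡ 5 (mod 8), (2/6837) = -1.
Reciprocity: 57 ≡ 1 and 6837 ≡ 1 (mod 4), so (57/6837) = +(6837/57).
Reduce top mod 57: now compute (54/57).
Pull out 2: since 57 ≡ 1 (mod 8), (2/57) = +1.
Reciprocity: 27 ≡ 3 and 57 ≡ 1 (mod 4), so (27/57) = +(57/27).
Reduce top mod 27: now compute (3/27).
Reciprocity: 3 ≡ 3 and 27 ≡ 3 (mod 4), so (3/27) = −(27/3).
Reduce top mod 3: now compute (0/3).
Top reduces to 0: gcd > 1, so the symbol is 0.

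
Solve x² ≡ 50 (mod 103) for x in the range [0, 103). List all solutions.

Since 103 ≡ 3 (mod 4), a square root of 50 is 50^((103+1)/4) = 50^26 mod 103.
Repeated squaring: 50^2≡28, 50^4≡63, 50^8≡55, 50^16≡38 (mod 103).
50^26 = 50^(16+8+2) ≡ 16 (mod 103).
Check: 16² = 256 ≡ 50 (mod 103). The two roots are 16 and 87.

16, 87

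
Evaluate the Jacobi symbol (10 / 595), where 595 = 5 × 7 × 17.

0

Pull out 2: since 595 ≡ 3 (mod 8), (2/595) = -1.
Reciprocity: 5 ≡ 1 and 595 ≡ 3 (mod 4), so (5/595) = +(595/5).
Reduce top mod 5: now compute (0/5).
Top reduces to 0: gcd > 1, so the symbol is 0.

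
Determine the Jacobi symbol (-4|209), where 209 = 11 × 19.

1

First reduce: -4 ≡ 205 (mod 209).
Reciprocity: 205 ≡ 1 and 209 ≡ 1 (mod 4), so (205/209) = +(209/205).
Reduce top mod 205: now compute (4/205).
Pull out 2^2: since 205 ≡ 5 (mod 8), (2/205) = -1, so (2/205)^2 = +1.
Reached (1/205) = 1. Collecting the sign flips along the way, the symbol is +1.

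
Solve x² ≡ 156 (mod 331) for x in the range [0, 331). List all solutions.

90, 241

Since 331 ≡ 3 (mod 4), a square root of 156 is 156^((331+1)/4) = 156^83 mod 331.
Repeated squaring: 156^2≡173, 156^4≡139, 156^8≡123, 156^16≡234, 156^32≡141, 156^64≡21 (mod 331).
156^83 = 156^(64+16+2+1) ≡ 241 (mod 331).
Check: 241² = 58081 ≡ 156 (mod 331). The two roots are 90 and 241.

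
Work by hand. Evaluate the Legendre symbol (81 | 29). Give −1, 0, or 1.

First reduce: 81 ≡ 23 (mod 29).
Reciprocity: 23 ≡ 3 and 29 ≡ 1 (mod 4), so (23/29) = +(29/23).
Reduce top mod 23: now compute (6/23).
Pull out 2: since 23 ≡ 7 (mod 8), (2/23) = +1.
Reciprocity: 3 ≡ 3 and 23 ≡ 3 (mod 4), so (3/23) = −(23/3).
Reduce top mod 3: now compute (2/3).
Pull out 2: since 3 ≡ 3 (mod 8), (2/3) = -1.
Reached (1/3) = 1. Collecting the sign flips along the way, the symbol is +1.

1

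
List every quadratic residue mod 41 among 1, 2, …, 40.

Square k = 1,…,20 (k and 41−k give the same square):
1²=1, 2²=4, 3²=9, 4²=16, 5²=25, 6²=36, 7²≡8, 8²≡23, 9²≡40, 10²≡18, 11²≡39, 12²≡21, 13²≡5, 14²≡32, 15²≡20, 16²≡10, 17²≡2, 18²≡37, 19²≡33, 20²≡31 (mod 41).
So the quadratic residues mod 41 are {1, 2, 4, 5, 8, 9, 10, 16, 18, 20, 21, 23, 25, 31, 32, 33, 36, 37, 39, 40}.

1 2 4 5 8 9 10 16 18 20 21 23 25 31 32 33 36 37 39 40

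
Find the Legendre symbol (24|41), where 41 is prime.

-1

Pull out 2^3: since 41 ≡ 1 (mod 8), (2/41) = +1, so (2/41)^3 = +1.
Reciprocity: 3 ≡ 3 and 41 ≡ 1 (mod 4), so (3/41) = +(41/3).
Reduce top mod 3: now compute (2/3).
Pull out 2: since 3 ≡ 3 (mod 8), (2/3) = -1.
Reached (1/3) = 1. Collecting the sign flips along the way, the symbol is -1.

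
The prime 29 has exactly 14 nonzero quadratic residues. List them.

Square k = 1,…,14 (k and 29−k give the same square):
1²=1, 2²=4, 3²=9, 4²=16, 5²=25, 6²≡7, 7²≡20, 8²≡6, 9²≡23, 10²≡13, 11²≡5, 12²≡28, 13²≡24, 14²≡22 (mod 29).
So the quadratic residues mod 29 are {1, 4, 5, 6, 7, 9, 13, 16, 20, 22, 23, 24, 25, 28}.

1,4,5,6,7,9,13,16,20,22,23,24,25,28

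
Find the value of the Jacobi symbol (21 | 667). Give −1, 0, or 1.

Reciprocity: 21 ≡ 1 and 667 ≡ 3 (mod 4), so (21/667) = +(667/21).
Reduce top mod 21: now compute (16/21).
Pull out 2^4: since 21 ≡ 5 (mod 8), (2/21) = -1, so (2/21)^4 = +1.
Reached (1/21) = 1. Collecting the sign flips along the way, the symbol is +1.

1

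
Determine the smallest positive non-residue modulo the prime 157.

(2/157) = −1, so 2 is the smallest positive non-residue mod 157.

2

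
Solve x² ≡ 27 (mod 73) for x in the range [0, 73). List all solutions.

73 ≡ 1 (mod 4), so we find a root by search.
Trying successive values, 10² = 100 ≡ 27 (mod 73). The other root is 73 − 10 = 63.

10, 63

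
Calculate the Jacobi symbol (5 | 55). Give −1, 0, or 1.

0

Reciprocity: 5 ≡ 1 and 55 ≡ 3 (mod 4), so (5/55) = +(55/5).
Reduce top mod 5: now compute (0/5).
Top reduces to 0: gcd > 1, so the symbol is 0.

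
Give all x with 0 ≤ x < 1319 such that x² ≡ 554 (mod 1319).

606, 713

Since 1319 ≡ 3 (mod 4), a square root of 554 is 554^((1319+1)/4) = 554^330 mod 1319.
Repeated squaring: 554^2≡908, 554^4≡89, 554^8≡7, 554^16≡49, 554^32≡1082, 554^64≡771, 554^128≡891, 554^256≡1162 (mod 1319).
554^330 = 554^(256+64+8+2) ≡ 606 (mod 1319).
Check: 606² = 367236 ≡ 554 (mod 1319). The two roots are 606 and 713.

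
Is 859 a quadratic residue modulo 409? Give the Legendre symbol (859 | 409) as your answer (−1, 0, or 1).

First reduce: 859 ≡ 41 (mod 409).
Reciprocity: 41 ≡ 1 and 409 ≡ 1 (mod 4), so (41/409) = +(409/41).
Reduce top mod 41: now compute (40/41).
Pull out 2^3: since 41 ≡ 1 (mod 8), (2/41) = +1, so (2/41)^3 = +1.
Reciprocity: 5 ≡ 1 and 41 ≡ 1 (mod 4), so (5/41) = +(41/5).
Reduce top mod 5: now compute (1/5).
Reached (1/5) = 1. Collecting the sign flips along the way, the symbol is +1.

1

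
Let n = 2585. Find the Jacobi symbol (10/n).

0

Pull out 2: since 2585 ≡ 1 (mod 8), (2/2585) = +1.
Reciprocity: 5 ≡ 1 and 2585 ≡ 1 (mod 4), so (5/2585) = +(2585/5).
Reduce top mod 5: now compute (0/5).
Top reduces to 0: gcd > 1, so the symbol is 0.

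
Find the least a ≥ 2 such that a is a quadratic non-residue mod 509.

(2/509) = −1, so 2 is the smallest positive non-residue mod 509.

2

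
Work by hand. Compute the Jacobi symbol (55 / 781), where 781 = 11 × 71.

0

Reciprocity: 55 ≡ 3 and 781 ≡ 1 (mod 4), so (55/781) = +(781/55).
Reduce top mod 55: now compute (11/55).
Reciprocity: 11 ≡ 3 and 55 ≡ 3 (mod 4), so (11/55) = −(55/11).
Reduce top mod 11: now compute (0/11).
Top reduces to 0: gcd > 1, so the symbol is 0.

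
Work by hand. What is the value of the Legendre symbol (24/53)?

1

Pull out 2^3: since 53 ≡ 5 (mod 8), (2/53) = -1, so (2/53)^3 = -1.
Reciprocity: 3 ≡ 3 and 53 ≡ 1 (mod 4), so (3/53) = +(53/3).
Reduce top mod 3: now compute (2/3).
Pull out 2: since 3 ≡ 3 (mod 8), (2/3) = -1.
Reached (1/3) = 1. Collecting the sign flips along the way, the symbol is +1.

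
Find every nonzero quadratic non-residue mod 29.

2,3,8,10,11,12,14,15,17,18,19,21,26,27

Square k = 1,…,14 (k and 29−k give the same square):
1²=1, 2²=4, 3²=9, 4²=16, 5²=25, 6²≡7, 7²≡20, 8²≡6, 9²≡23, 10²≡13, 11²≡5, 12²≡28, 13²≡24, 14²≡22 (mod 29).
The residues are {1, 4, 5, 6, 7, 9, 13, 16, 20, 22, 23, 24, 25, 28}; the non-residues are the remaining 14 nonzero classes.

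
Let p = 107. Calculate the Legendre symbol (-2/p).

1

First reduce: -2 ≡ 105 (mod 107).
Reciprocity: 105 ≡ 1 and 107 ≡ 3 (mod 4), so (105/107) = +(107/105).
Reduce top mod 105: now compute (2/105).
Pull out 2: since 105 ≡ 1 (mod 8), (2/105) = +1.
Reached (1/105) = 1. Collecting the sign flips along the way, the symbol is +1.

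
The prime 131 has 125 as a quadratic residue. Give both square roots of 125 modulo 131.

16, 115

Since 131 ≡ 3 (mod 4), a square root of 125 is 125^((131+1)/4) = 125^33 mod 131.
Repeated squaring: 125^2≡36, 125^4≡117, 125^8≡65, 125^16≡33, 125^32≡41 (mod 131).
125^33 = 125^(32+1) ≡ 16 (mod 131).
Check: 16² = 256 ≡ 125 (mod 131). The two roots are 16 and 115.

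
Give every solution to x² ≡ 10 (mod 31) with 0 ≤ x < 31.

14, 17

Since 31 ≡ 3 (mod 4), a square root of 10 is 10^((31+1)/4) = 10^8 mod 31.
Repeated squaring: 10^2≡7, 10^4≡18, 10^8≡14 (mod 31).
10^8 = 10^(8) ≡ 14 (mod 31).
Check: 14² = 196 ≡ 10 (mod 31). The two roots are 14 and 17.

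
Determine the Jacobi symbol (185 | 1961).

Reciprocity: 185 ≡ 1 and 1961 ≡ 1 (mod 4), so (185/1961) = +(1961/185).
Reduce top mod 185: now compute (111/185).
Reciprocity: 111 ≡ 3 and 185 ≡ 1 (mod 4), so (111/185) = +(185/111).
Reduce top mod 111: now compute (74/111).
Pull out 2: since 111 ≡ 7 (mod 8), (2/111) = +1.
Reciprocity: 37 ≡ 1 and 111 ≡ 3 (mod 4), so (37/111) = +(111/37).
Reduce top mod 37: now compute (0/37).
Top reduces to 0: gcd > 1, so the symbol is 0.

0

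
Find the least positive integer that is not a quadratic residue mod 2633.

3

(2/2633) = +1, so 2 is a residue.
(3/2633) = −1, so 3 is the smallest positive non-residue mod 2633.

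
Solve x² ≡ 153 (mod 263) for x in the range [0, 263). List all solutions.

Since 263 ≡ 3 (mod 4), a square root of 153 is 153^((263+1)/4) = 153^66 mod 263.
Repeated squaring: 153^2≡2, 153^4≡4, 153^8≡16, 153^16≡256, 153^32≡49, 153^64≡34 (mod 263).
153^66 = 153^(64+2) ≡ 68 (mod 263).
Check: 68² = 4624 ≡ 153 (mod 263). The two roots are 68 and 195.

68, 195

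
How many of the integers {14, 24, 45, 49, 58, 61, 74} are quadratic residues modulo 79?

(14/79) = -1 → non-residue.
(24/79) = -1 → non-residue.
(45/79) = +1 → QR.
(49/79) = +1 → QR.
(58/79) = -1 → non-residue.
(61/79) = -1 → non-residue.
(74/79) = -1 → non-residue.
Total quadratic residues among the 7: 2.

2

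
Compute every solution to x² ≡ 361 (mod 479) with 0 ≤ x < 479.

Since 479 ≡ 3 (mod 4), a square root of 361 is 361^((479+1)/4) = 361^120 mod 479.
Repeated squaring: 361^2≡33, 361^4≡131, 361^8≡396, 361^16≡183, 361^32≡438, 361^64≡244 (mod 479).
361^120 = 361^(64+32+16+8) ≡ 460 (mod 479).
Check: 460² = 211600 ≡ 361 (mod 479). The two roots are 19 and 460.

19, 460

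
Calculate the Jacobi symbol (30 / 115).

0

Pull out 2: since 115 ≡ 3 (mod 8), (2/115) = -1.
Reciprocity: 15 ≡ 3 and 115 ≡ 3 (mod 4), so (15/115) = −(115/15).
Reduce top mod 15: now compute (10/15).
Pull out 2: since 15 ≡ 7 (mod 8), (2/15) = +1.
Reciprocity: 5 ≡ 1 and 15 ≡ 3 (mod 4), so (5/15) = +(15/5).
Reduce top mod 5: now compute (0/5).
Top reduces to 0: gcd > 1, so the symbol is 0.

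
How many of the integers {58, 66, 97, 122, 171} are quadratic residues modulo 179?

(58/179) = -1 → non-residue.
(66/179) = +1 → QR.
(97/179) = -1 → non-residue.
(122/179) = -1 → non-residue.
(171/179) = +1 → QR.
Total quadratic residues among the 5: 2.

2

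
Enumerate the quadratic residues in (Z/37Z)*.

Square k = 1,…,18 (k and 37−k give the same square):
1²=1, 2²=4, 3²=9, 4²=16, 5²=25, 6²=36, 7²≡12, 8²≡27, 9²≡7, 10²≡26, 11²≡10, 12²≡33, 13²≡21, 14²≡11, 15²≡3, 16²≡34, 17²≡30, 18²≡28 (mod 37).
So the quadratic residues mod 37 are {1, 3, 4, 7, 9, 10, 11, 12, 16, 21, 25, 26, 27, 28, 30, 33, 34, 36}.

1 3 4 7 9 10 11 12 16 21 25 26 27 28 30 33 34 36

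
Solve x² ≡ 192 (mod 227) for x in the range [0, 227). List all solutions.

Since 227 ≡ 3 (mod 4), a square root of 192 is 192^((227+1)/4) = 192^57 mod 227.
Repeated squaring: 192^2≡90, 192^4≡155, 192^8≡190, 192^16≡7, 192^32≡49 (mod 227).
192^57 = 192^(32+16+8+1) ≡ 173 (mod 227).
Check: 173² = 29929 ≡ 192 (mod 227). The two roots are 54 and 173.

54, 173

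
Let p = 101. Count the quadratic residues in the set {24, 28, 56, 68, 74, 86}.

3

(24/101) = +1 → QR.
(28/101) = -1 → non-residue.
(56/101) = +1 → QR.
(68/101) = +1 → QR.
(74/101) = -1 → non-residue.
(86/101) = -1 → non-residue.
Total quadratic residues among the 6: 3.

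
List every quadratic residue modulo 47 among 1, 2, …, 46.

Square k = 1,…,23 (k and 47−k give the same square):
1²=1, 2²=4, 3²=9, 4²=16, 5²=25, 6²=36, 7²≡2, 8²≡17, 9²≡34, 10²≡6, 11²≡27, 12²≡3, 13²≡28, 14²≡8, 15²≡37, 16²≡21, 17²≡7, 18²≡42, 19²≡32, 20²≡24, 21²≡18, 22²≡14, 23²≡12 (mod 47).
So the quadratic residues mod 47 are {1, 2, 3, 4, 6, 7, 8, 9, 12, 14, 16, 17, 18, 21, 24, 25, 27, 28, 32, 34, 36, 37, 42}.

1 2 3 4 6 7 8 9 12 14 16 17 18 21 24 25 27 28 32 34 36 37 42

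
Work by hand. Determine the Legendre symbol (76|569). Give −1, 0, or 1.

-1

Euler's criterion: (76/569) ≡ 76^284 (mod 569).
76^2 ≡ 86 (mod 569)
76^4 ≡ 568 (mod 569)
76^8 ≡ 1 (mod 569)
76^16 ≡ 1 (mod 569)
76^32 ≡ 1 (mod 569)
76^64 ≡ 1 (mod 569)
76^128 ≡ 1 (mod 569)
76^256 ≡ 1 (mod 569)
76^284 = 76^(256+16+8+4) ≡ 568 (mod 569).
Result is 568 ≡ −1, so (76/569) = −1.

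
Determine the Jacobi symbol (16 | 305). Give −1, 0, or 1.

1

Pull out 2^4: since 305 ≡ 1 (mod 8), (2/305) = +1, so (2/305)^4 = +1.
Reached (1/305) = 1. Collecting the sign flips along the way, the symbol is +1.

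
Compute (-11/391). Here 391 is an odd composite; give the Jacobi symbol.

-1

First reduce: -11 ≡ 380 (mod 391).
Pull out 2^2: since 391 ≡ 7 (mod 8), (2/391) = +1, so (2/391)^2 = +1.
Reciprocity: 95 ≡ 3 and 391 ≡ 3 (mod 4), so (95/391) = −(391/95).
Reduce top mod 95: now compute (11/95).
Reciprocity: 11 ≡ 3 and 95 ≡ 3 (mod 4), so (11/95) = −(95/11).
Reduce top mod 11: now compute (7/11).
Reciprocity: 7 ≡ 3 and 11 ≡ 3 (mod 4), so (7/11) = −(11/7).
Reduce top mod 7: now compute (4/7).
Pull out 2^2: since 7 ≡ 7 (mod 8), (2/7) = +1, so (2/7)^2 = +1.
Reached (1/7) = 1. Collecting the sign flips along the way, the symbol is -1.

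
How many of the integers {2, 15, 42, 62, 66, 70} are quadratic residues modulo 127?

(2/127) = +1 → QR.
(15/127) = +1 → QR.
(42/127) = +1 → QR.
(62/127) = +1 → QR.
(66/127) = -1 → non-residue.
(70/127) = +1 → QR.
Total quadratic residues among the 6: 5.

5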